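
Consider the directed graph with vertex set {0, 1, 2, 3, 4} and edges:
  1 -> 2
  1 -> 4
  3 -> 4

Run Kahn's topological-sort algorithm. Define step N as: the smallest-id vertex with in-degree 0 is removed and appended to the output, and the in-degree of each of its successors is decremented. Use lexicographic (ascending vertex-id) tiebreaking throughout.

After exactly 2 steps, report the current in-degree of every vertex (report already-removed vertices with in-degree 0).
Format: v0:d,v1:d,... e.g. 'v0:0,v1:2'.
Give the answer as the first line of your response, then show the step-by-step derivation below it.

v0:0,v1:0,v2:0,v3:0,v4:1

step 1: output 0; order=[0]; indeg=(0,0,1,0,2)
step 2: output 1; order=[0,1]; indeg=(0,0,0,0,1)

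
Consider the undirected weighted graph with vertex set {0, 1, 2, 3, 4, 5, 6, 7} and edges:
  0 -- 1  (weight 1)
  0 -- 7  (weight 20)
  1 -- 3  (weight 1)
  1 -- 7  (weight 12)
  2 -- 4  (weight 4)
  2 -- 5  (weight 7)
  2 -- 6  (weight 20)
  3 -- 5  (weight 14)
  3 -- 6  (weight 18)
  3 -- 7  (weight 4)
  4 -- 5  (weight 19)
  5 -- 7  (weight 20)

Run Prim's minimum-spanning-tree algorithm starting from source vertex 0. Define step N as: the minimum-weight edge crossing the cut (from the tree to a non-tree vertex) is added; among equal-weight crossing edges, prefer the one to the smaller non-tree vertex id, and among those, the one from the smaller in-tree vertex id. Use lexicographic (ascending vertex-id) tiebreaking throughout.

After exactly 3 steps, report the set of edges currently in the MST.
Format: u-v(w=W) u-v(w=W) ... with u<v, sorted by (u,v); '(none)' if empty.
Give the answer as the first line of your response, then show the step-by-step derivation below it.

0-1(w=1) 1-3(w=1) 3-7(w=4)

step 1: add edge 0-1 (w=1); MST = {0-1(w=1)}
step 2: add edge 1-3 (w=1); MST = {0-1(w=1) 1-3(w=1)}
step 3: add edge 3-7 (w=4); MST = {0-1(w=1) 1-3(w=1) 3-7(w=4)}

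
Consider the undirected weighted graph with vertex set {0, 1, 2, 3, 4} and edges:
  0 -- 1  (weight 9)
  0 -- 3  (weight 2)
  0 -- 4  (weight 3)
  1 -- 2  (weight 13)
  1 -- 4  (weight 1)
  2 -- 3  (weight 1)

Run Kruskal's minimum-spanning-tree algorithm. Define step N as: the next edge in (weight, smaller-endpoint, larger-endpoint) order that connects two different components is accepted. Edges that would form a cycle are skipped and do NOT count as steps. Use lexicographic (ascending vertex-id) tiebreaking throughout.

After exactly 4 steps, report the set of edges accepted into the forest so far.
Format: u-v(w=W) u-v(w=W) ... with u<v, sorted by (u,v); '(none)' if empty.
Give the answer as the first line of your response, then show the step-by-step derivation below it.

0-3(w=2) 0-4(w=3) 1-4(w=1) 2-3(w=1)

step 1: add edge 1-4 (w=1); MST = {1-4(w=1)}
step 2: add edge 2-3 (w=1); MST = {1-4(w=1) 2-3(w=1)}
step 3: add edge 0-3 (w=2); MST = {0-3(w=2) 1-4(w=1) 2-3(w=1)}
step 4: add edge 0-4 (w=3); MST = {0-3(w=2) 0-4(w=3) 1-4(w=1) 2-3(w=1)}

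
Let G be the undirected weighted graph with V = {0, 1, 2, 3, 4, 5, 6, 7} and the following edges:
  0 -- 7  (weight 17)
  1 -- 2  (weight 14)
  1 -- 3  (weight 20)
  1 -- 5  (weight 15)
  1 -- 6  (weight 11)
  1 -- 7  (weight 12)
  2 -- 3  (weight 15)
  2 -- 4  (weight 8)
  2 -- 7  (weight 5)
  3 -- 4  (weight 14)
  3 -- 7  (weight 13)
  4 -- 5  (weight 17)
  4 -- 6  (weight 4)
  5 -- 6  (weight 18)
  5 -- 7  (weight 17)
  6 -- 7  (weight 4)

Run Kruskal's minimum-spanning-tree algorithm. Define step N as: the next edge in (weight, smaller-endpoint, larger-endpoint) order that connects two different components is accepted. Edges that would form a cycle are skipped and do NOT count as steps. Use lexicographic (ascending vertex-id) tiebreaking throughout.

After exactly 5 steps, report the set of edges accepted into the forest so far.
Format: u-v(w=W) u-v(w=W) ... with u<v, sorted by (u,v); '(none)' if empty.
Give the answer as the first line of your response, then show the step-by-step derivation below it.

1-6(w=11) 2-7(w=5) 3-7(w=13) 4-6(w=4) 6-7(w=4)

step 1: add edge 4-6 (w=4); MST = {4-6(w=4)}
step 2: add edge 6-7 (w=4); MST = {4-6(w=4) 6-7(w=4)}
step 3: add edge 2-7 (w=5); MST = {2-7(w=5) 4-6(w=4) 6-7(w=4)}
step 4: add edge 1-6 (w=11); MST = {1-6(w=11) 2-7(w=5) 4-6(w=4) 6-7(w=4)}
step 5: add edge 3-7 (w=13); MST = {1-6(w=11) 2-7(w=5) 3-7(w=13) 4-6(w=4) 6-7(w=4)}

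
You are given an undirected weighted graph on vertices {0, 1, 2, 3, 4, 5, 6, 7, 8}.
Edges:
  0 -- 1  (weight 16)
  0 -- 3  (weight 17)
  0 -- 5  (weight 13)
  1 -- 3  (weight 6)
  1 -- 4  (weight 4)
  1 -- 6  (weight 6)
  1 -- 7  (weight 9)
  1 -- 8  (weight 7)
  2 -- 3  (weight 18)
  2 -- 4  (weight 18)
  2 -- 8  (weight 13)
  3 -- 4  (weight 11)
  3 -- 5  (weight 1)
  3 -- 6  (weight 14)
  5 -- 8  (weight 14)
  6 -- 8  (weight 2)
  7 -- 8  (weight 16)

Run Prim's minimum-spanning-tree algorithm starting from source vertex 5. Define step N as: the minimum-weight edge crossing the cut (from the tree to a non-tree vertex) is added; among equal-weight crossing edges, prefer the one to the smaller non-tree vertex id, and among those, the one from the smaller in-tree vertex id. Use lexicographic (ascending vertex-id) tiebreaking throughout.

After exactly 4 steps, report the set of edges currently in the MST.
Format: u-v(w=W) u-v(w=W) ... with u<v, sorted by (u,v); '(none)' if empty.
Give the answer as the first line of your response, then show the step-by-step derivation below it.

1-3(w=6) 1-4(w=4) 1-6(w=6) 3-5(w=1)

step 1: add edge 3-5 (w=1); MST = {3-5(w=1)}
step 2: add edge 1-3 (w=6); MST = {1-3(w=6) 3-5(w=1)}
step 3: add edge 1-4 (w=4); MST = {1-3(w=6) 1-4(w=4) 3-5(w=1)}
step 4: add edge 1-6 (w=6); MST = {1-3(w=6) 1-4(w=4) 1-6(w=6) 3-5(w=1)}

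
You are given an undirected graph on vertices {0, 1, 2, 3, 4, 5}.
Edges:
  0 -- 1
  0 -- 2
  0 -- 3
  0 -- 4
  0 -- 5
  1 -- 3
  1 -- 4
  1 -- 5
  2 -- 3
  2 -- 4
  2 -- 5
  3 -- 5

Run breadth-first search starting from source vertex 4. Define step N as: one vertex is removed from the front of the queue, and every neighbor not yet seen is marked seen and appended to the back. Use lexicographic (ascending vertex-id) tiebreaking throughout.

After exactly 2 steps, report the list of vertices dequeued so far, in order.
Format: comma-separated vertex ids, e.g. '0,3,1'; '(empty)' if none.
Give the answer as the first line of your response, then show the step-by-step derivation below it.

4,0

step 1: dequeue 4; queue=[0,1,2]; order=4
step 2: dequeue 0; queue=[1,2,3,5]; order=4,0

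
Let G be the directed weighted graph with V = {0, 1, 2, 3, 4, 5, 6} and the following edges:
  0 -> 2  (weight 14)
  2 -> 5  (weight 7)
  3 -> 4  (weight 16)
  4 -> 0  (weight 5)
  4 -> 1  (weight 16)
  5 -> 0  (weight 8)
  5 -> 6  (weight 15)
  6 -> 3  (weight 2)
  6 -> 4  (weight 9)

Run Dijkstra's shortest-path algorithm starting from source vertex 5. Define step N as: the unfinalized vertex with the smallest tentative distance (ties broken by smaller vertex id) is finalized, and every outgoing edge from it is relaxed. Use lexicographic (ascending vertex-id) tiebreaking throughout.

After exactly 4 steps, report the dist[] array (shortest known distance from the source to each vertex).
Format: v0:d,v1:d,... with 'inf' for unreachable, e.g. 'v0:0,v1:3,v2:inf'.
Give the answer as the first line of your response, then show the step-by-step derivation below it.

v0:8,v1:inf,v2:22,v3:17,v4:24,v5:0,v6:15

step 1: dist = v0:8,v1:inf,v2:inf,v3:inf,v4:inf,v5:0,v6:15
step 2: dist = v0:8,v1:inf,v2:22,v3:inf,v4:inf,v5:0,v6:15
step 3: dist = v0:8,v1:inf,v2:22,v3:17,v4:24,v5:0,v6:15
step 4: dist = v0:8,v1:inf,v2:22,v3:17,v4:24,v5:0,v6:15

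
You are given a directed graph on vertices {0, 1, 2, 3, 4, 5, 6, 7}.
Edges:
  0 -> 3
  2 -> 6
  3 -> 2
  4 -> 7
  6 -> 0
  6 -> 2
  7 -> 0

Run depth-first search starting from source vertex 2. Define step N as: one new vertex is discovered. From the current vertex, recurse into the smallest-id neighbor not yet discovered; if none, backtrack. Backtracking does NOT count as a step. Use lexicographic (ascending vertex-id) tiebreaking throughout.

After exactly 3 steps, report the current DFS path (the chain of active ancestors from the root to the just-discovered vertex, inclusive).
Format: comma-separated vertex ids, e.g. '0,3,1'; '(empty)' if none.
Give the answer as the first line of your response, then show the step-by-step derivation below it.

2,6,0

step 1: discover 2; path=2; order=2
step 2: discover 6; path=2>6; order=2,6
step 3: discover 0; path=2>6>0; order=2,6,0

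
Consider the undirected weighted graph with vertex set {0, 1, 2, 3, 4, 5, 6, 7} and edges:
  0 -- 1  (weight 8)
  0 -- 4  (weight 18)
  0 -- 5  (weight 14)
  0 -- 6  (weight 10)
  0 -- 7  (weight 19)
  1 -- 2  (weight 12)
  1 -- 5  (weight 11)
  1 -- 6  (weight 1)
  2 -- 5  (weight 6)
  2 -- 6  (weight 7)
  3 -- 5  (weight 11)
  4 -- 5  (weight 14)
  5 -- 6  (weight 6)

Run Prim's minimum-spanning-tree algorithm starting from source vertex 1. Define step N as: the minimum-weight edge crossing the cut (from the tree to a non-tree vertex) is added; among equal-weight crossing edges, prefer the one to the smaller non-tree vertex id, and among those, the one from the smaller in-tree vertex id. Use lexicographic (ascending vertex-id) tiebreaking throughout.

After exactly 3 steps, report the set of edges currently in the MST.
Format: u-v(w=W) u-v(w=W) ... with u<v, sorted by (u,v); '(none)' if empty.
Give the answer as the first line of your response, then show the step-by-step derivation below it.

1-6(w=1) 2-5(w=6) 5-6(w=6)

step 1: add edge 1-6 (w=1); MST = {1-6(w=1)}
step 2: add edge 5-6 (w=6); MST = {1-6(w=1) 5-6(w=6)}
step 3: add edge 2-5 (w=6); MST = {1-6(w=1) 2-5(w=6) 5-6(w=6)}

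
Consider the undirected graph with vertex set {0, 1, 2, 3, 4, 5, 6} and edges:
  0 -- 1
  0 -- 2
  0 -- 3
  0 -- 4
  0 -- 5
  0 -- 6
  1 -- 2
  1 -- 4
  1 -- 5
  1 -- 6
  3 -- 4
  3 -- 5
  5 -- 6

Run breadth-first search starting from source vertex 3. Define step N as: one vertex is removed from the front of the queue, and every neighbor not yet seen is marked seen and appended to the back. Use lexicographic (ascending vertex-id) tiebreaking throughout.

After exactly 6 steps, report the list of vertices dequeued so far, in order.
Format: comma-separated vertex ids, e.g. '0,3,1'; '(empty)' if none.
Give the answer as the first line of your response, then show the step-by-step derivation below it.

3,0,4,5,1,2

step 1: dequeue 3; queue=[0,4,5]; order=3
step 2: dequeue 0; queue=[4,5,1,2,6]; order=3,0
step 3: dequeue 4; queue=[5,1,2,6]; order=3,0,4
step 4: dequeue 5; queue=[1,2,6]; order=3,0,4,5
step 5: dequeue 1; queue=[2,6]; order=3,0,4,5,1
step 6: dequeue 2; queue=[6]; order=3,0,4,5,1,2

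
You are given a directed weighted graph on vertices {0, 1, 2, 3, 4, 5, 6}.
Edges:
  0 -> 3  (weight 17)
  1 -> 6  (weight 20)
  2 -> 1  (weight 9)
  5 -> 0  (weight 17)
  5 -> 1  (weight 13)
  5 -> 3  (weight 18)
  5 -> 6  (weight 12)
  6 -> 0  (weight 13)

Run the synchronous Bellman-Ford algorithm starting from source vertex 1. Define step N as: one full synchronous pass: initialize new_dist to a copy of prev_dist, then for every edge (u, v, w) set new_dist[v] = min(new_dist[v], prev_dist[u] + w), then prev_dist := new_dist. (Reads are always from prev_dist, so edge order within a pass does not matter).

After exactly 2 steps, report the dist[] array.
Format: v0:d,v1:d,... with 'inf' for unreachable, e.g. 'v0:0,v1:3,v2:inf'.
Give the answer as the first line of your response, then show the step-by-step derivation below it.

v0:33,v1:0,v2:inf,v3:inf,v4:inf,v5:inf,v6:20

step 1: dist = v0:inf,v1:0,v2:inf,v3:inf,v4:inf,v5:inf,v6:20
step 2: dist = v0:33,v1:0,v2:inf,v3:inf,v4:inf,v5:inf,v6:20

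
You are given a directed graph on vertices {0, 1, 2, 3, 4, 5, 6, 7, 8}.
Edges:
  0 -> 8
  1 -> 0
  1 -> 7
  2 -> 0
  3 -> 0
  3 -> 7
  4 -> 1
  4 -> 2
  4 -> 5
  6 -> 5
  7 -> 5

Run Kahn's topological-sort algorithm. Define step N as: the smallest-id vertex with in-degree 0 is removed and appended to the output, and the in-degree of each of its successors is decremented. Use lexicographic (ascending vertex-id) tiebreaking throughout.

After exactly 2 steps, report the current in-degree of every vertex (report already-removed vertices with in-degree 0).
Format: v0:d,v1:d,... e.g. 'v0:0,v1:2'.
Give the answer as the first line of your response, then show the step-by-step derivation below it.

v0:2,v1:0,v2:0,v3:0,v4:0,v5:2,v6:0,v7:1,v8:1

step 1: output 3; order=[3]; indeg=(2,1,1,0,0,3,0,1,1)
step 2: output 4; order=[3,4]; indeg=(2,0,0,0,0,2,0,1,1)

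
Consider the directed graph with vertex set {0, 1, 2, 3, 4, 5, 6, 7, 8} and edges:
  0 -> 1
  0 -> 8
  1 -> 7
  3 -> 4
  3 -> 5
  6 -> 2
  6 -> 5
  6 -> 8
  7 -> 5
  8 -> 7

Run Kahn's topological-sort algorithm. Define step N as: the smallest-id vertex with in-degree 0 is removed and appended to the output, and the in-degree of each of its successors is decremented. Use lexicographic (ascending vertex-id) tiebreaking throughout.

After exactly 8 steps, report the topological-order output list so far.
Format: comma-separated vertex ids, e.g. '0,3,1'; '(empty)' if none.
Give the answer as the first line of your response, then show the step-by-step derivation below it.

0,1,3,4,6,2,8,7

step 1: output 0; order=[0]; indeg=(0,0,1,0,1,3,0,2,1)
step 2: output 1; order=[0,1]; indeg=(0,0,1,0,1,3,0,1,1)
step 3: output 3; order=[0,1,3]; indeg=(0,0,1,0,0,2,0,1,1)
step 4: output 4; order=[0,1,3,4]; indeg=(0,0,1,0,0,2,0,1,1)
step 5: output 6; order=[0,1,3,4,6]; indeg=(0,0,0,0,0,1,0,1,0)
step 6: output 2; order=[0,1,3,4,6,2]; indeg=(0,0,0,0,0,1,0,1,0)
step 7: output 8; order=[0,1,3,4,6,2,8]; indeg=(0,0,0,0,0,1,0,0,0)
step 8: output 7; order=[0,1,3,4,6,2,8,7]; indeg=(0,0,0,0,0,0,0,0,0)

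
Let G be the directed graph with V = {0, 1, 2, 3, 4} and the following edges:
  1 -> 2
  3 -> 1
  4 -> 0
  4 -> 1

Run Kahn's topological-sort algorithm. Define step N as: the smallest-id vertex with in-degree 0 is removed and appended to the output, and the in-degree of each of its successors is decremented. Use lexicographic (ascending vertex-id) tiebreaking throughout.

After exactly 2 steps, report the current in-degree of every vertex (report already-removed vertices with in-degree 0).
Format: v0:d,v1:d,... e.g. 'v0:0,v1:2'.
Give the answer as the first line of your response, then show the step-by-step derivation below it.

v0:0,v1:0,v2:1,v3:0,v4:0

step 1: output 3; order=[3]; indeg=(1,1,1,0,0)
step 2: output 4; order=[3,4]; indeg=(0,0,1,0,0)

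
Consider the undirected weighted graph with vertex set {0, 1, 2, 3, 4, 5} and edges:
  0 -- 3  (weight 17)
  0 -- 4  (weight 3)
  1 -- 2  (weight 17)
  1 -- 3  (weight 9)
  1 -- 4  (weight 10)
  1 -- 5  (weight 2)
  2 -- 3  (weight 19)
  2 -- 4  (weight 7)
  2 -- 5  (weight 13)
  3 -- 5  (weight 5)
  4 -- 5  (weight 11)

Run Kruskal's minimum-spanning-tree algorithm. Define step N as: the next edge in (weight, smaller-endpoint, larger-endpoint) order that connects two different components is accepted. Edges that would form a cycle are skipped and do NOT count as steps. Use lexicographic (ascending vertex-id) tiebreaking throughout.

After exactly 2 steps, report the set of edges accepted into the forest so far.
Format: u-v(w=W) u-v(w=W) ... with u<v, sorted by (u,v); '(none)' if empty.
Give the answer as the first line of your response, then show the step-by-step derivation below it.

0-4(w=3) 1-5(w=2)

step 1: add edge 1-5 (w=2); MST = {1-5(w=2)}
step 2: add edge 0-4 (w=3); MST = {0-4(w=3) 1-5(w=2)}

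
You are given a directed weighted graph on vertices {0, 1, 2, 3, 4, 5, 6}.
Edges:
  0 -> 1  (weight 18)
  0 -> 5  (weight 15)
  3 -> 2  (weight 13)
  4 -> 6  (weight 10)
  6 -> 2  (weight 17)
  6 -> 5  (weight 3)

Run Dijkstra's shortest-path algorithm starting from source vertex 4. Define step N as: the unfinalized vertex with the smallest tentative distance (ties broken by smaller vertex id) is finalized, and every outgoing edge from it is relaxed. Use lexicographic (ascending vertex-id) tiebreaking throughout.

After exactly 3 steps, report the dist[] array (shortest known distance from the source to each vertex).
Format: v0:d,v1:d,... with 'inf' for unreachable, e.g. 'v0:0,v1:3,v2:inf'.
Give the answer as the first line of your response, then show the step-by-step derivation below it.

v0:inf,v1:inf,v2:27,v3:inf,v4:0,v5:13,v6:10

step 1: dist = v0:inf,v1:inf,v2:inf,v3:inf,v4:0,v5:inf,v6:10
step 2: dist = v0:inf,v1:inf,v2:27,v3:inf,v4:0,v5:13,v6:10
step 3: dist = v0:inf,v1:inf,v2:27,v3:inf,v4:0,v5:13,v6:10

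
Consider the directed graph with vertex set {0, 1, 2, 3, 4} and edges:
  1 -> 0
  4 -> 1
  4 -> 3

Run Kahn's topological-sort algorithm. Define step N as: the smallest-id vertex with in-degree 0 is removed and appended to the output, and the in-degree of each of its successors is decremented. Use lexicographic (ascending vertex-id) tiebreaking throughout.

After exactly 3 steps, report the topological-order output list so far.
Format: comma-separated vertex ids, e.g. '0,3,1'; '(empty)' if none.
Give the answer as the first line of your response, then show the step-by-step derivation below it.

2,4,1

step 1: output 2; order=[2]; indeg=(1,1,0,1,0)
step 2: output 4; order=[2,4]; indeg=(1,0,0,0,0)
step 3: output 1; order=[2,4,1]; indeg=(0,0,0,0,0)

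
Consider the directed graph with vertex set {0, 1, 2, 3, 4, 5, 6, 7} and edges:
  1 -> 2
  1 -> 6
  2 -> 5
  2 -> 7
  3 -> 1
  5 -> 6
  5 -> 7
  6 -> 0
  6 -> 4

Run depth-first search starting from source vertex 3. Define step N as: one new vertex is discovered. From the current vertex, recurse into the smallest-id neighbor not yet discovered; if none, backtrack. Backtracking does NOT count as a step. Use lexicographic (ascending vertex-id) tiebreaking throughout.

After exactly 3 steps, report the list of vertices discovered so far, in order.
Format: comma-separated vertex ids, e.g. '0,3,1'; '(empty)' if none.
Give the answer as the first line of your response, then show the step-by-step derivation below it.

3,1,2

step 1: discover 3; path=3; order=3
step 2: discover 1; path=3>1; order=3,1
step 3: discover 2; path=3>1>2; order=3,1,2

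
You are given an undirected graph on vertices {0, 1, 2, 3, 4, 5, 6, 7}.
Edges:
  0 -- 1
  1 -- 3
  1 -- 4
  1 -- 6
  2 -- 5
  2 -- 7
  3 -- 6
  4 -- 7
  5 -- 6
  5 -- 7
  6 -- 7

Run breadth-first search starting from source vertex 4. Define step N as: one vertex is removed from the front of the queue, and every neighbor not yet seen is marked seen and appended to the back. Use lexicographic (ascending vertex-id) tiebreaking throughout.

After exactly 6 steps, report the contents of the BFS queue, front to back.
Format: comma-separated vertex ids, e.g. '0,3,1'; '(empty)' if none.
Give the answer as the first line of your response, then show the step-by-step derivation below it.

2,5

step 1: dequeue 4; queue=[1,7]; order=4
step 2: dequeue 1; queue=[7,0,3,6]; order=4,1
step 3: dequeue 7; queue=[0,3,6,2,5]; order=4,1,7
step 4: dequeue 0; queue=[3,6,2,5]; order=4,1,7,0
step 5: dequeue 3; queue=[6,2,5]; order=4,1,7,0,3
step 6: dequeue 6; queue=[2,5]; order=4,1,7,0,3,6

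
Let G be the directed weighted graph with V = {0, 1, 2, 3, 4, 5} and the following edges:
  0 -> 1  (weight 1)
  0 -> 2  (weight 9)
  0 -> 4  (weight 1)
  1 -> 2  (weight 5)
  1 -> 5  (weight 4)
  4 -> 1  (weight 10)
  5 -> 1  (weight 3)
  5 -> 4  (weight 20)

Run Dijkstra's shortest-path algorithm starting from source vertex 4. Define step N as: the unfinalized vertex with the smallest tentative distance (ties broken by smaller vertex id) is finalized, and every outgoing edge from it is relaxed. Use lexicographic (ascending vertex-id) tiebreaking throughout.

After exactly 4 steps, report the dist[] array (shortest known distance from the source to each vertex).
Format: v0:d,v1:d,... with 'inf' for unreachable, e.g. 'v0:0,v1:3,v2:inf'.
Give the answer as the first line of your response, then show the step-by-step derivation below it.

v0:inf,v1:10,v2:15,v3:inf,v4:0,v5:14

step 1: dist = v0:inf,v1:10,v2:inf,v3:inf,v4:0,v5:inf
step 2: dist = v0:inf,v1:10,v2:15,v3:inf,v4:0,v5:14
step 3: dist = v0:inf,v1:10,v2:15,v3:inf,v4:0,v5:14
step 4: dist = v0:inf,v1:10,v2:15,v3:inf,v4:0,v5:14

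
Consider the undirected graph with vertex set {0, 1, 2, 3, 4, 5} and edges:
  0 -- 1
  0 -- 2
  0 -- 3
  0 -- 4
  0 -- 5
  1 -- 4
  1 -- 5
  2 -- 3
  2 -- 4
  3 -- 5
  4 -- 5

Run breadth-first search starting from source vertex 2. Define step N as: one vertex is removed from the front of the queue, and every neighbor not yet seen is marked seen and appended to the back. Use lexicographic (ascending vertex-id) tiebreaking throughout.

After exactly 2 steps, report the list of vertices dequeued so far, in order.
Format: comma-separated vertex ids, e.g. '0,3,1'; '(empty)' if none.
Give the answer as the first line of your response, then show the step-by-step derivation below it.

2,0

step 1: dequeue 2; queue=[0,3,4]; order=2
step 2: dequeue 0; queue=[3,4,1,5]; order=2,0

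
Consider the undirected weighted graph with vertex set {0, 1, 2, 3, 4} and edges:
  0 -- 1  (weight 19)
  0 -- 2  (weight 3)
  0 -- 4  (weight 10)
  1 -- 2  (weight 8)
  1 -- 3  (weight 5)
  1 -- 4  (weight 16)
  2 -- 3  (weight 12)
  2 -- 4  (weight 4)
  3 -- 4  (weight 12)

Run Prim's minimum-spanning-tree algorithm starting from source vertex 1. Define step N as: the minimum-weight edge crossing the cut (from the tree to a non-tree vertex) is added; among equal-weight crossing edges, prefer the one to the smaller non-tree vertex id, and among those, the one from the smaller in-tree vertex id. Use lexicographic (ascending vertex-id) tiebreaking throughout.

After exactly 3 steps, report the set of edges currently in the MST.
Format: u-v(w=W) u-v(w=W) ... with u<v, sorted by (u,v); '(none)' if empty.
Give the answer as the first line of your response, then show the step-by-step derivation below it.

0-2(w=3) 1-2(w=8) 1-3(w=5)

step 1: add edge 1-3 (w=5); MST = {1-3(w=5)}
step 2: add edge 1-2 (w=8); MST = {1-2(w=8) 1-3(w=5)}
step 3: add edge 0-2 (w=3); MST = {0-2(w=3) 1-2(w=8) 1-3(w=5)}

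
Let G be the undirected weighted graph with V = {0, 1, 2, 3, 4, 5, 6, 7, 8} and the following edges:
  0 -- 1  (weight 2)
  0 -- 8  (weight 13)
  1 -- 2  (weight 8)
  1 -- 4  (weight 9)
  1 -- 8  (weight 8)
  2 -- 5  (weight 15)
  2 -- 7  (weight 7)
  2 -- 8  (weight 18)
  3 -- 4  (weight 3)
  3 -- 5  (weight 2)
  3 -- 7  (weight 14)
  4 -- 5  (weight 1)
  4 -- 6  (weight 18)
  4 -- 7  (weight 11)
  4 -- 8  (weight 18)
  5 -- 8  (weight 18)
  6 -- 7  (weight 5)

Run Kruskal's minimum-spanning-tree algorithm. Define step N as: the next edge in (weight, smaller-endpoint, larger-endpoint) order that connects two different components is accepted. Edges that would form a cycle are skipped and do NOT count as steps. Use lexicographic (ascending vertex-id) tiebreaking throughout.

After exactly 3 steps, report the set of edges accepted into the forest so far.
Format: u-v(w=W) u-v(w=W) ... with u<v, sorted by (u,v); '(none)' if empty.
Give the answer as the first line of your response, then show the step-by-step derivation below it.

0-1(w=2) 3-5(w=2) 4-5(w=1)

step 1: add edge 4-5 (w=1); MST = {4-5(w=1)}
step 2: add edge 0-1 (w=2); MST = {0-1(w=2) 4-5(w=1)}
step 3: add edge 3-5 (w=2); MST = {0-1(w=2) 3-5(w=2) 4-5(w=1)}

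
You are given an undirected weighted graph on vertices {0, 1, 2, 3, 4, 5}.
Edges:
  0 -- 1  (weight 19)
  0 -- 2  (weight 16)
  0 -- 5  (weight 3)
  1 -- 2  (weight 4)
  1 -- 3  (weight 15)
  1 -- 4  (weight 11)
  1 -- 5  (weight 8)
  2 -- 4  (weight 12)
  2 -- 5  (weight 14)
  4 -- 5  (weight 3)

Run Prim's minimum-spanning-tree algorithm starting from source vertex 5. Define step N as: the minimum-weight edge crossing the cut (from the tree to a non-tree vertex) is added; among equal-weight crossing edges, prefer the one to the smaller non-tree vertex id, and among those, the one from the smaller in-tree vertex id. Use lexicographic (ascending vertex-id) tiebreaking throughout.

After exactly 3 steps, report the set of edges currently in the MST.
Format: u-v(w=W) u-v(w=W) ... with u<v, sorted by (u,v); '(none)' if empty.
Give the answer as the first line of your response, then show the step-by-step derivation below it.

0-5(w=3) 1-5(w=8) 4-5(w=3)

step 1: add edge 0-5 (w=3); MST = {0-5(w=3)}
step 2: add edge 4-5 (w=3); MST = {0-5(w=3) 4-5(w=3)}
step 3: add edge 1-5 (w=8); MST = {0-5(w=3) 1-5(w=8) 4-5(w=3)}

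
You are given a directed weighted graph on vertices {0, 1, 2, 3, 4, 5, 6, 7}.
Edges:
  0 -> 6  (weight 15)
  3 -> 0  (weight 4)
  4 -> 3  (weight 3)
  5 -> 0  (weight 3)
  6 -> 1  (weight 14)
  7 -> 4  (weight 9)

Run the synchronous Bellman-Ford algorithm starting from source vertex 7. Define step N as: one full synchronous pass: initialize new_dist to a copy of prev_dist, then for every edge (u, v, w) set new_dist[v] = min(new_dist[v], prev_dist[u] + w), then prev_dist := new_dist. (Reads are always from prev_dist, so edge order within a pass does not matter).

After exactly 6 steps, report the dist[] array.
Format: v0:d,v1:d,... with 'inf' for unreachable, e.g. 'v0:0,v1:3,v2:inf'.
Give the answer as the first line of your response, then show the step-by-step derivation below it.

v0:16,v1:45,v2:inf,v3:12,v4:9,v5:inf,v6:31,v7:0

step 1: dist = v0:inf,v1:inf,v2:inf,v3:inf,v4:9,v5:inf,v6:inf,v7:0
step 2: dist = v0:inf,v1:inf,v2:inf,v3:12,v4:9,v5:inf,v6:inf,v7:0
step 3: dist = v0:16,v1:inf,v2:inf,v3:12,v4:9,v5:inf,v6:inf,v7:0
step 4: dist = v0:16,v1:inf,v2:inf,v3:12,v4:9,v5:inf,v6:31,v7:0
step 5: dist = v0:16,v1:45,v2:inf,v3:12,v4:9,v5:inf,v6:31,v7:0
step 6: dist = v0:16,v1:45,v2:inf,v3:12,v4:9,v5:inf,v6:31,v7:0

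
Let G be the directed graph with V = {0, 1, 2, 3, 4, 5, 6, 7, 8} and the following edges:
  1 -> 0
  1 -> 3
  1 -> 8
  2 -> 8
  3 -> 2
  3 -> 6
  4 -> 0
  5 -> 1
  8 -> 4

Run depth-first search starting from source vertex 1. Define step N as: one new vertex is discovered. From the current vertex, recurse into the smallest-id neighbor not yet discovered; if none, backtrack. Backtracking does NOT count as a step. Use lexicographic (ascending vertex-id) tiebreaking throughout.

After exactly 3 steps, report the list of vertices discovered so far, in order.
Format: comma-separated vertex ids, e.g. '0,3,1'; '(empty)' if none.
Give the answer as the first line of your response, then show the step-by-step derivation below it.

1,0,3

step 1: discover 1; path=1; order=1
step 2: discover 0; path=1>0; order=1,0
step 3: discover 3; path=1>3; order=1,0,3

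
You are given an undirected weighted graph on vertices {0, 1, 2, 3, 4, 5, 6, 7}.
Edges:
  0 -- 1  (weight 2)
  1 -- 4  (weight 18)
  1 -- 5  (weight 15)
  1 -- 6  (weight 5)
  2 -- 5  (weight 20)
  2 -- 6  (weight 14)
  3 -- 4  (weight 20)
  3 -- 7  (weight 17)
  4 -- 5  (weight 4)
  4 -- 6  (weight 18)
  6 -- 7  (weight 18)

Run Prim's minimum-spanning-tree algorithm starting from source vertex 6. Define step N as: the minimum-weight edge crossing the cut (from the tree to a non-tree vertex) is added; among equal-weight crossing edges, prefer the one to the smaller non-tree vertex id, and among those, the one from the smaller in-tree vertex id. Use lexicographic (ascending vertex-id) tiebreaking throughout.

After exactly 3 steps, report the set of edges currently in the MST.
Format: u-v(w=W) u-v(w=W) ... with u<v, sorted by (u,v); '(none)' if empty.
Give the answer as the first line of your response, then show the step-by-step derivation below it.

0-1(w=2) 1-6(w=5) 2-6(w=14)

step 1: add edge 1-6 (w=5); MST = {1-6(w=5)}
step 2: add edge 0-1 (w=2); MST = {0-1(w=2) 1-6(w=5)}
step 3: add edge 2-6 (w=14); MST = {0-1(w=2) 1-6(w=5) 2-6(w=14)}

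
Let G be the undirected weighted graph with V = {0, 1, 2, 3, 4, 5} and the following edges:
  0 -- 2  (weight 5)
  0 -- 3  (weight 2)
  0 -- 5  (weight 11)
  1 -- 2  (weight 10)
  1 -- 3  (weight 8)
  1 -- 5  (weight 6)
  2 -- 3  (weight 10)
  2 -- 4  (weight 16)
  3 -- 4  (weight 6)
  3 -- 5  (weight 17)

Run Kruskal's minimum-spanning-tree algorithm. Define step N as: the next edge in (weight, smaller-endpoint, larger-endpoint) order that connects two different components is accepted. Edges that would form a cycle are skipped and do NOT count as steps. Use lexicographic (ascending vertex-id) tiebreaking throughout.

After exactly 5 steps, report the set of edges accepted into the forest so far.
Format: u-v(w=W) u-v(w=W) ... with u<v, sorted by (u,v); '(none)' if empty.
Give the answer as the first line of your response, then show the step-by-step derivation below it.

0-2(w=5) 0-3(w=2) 1-3(w=8) 1-5(w=6) 3-4(w=6)

step 1: add edge 0-3 (w=2); MST = {0-3(w=2)}
step 2: add edge 0-2 (w=5); MST = {0-2(w=5) 0-3(w=2)}
step 3: add edge 1-5 (w=6); MST = {0-2(w=5) 0-3(w=2) 1-5(w=6)}
step 4: add edge 3-4 (w=6); MST = {0-2(w=5) 0-3(w=2) 1-5(w=6) 3-4(w=6)}
step 5: add edge 1-3 (w=8); MST = {0-2(w=5) 0-3(w=2) 1-3(w=8) 1-5(w=6) 3-4(w=6)}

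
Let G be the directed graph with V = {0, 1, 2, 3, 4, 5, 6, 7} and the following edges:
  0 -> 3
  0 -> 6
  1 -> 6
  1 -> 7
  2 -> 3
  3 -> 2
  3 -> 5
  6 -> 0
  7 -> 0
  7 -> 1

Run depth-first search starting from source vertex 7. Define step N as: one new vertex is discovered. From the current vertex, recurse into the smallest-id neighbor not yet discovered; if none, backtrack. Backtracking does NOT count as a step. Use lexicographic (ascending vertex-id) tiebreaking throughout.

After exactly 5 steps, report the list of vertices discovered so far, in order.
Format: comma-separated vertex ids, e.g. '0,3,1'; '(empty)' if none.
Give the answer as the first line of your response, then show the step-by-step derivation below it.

7,0,3,2,5

step 1: discover 7; path=7; order=7
step 2: discover 0; path=7>0; order=7,0
step 3: discover 3; path=7>0>3; order=7,0,3
step 4: discover 2; path=7>0>3>2; order=7,0,3,2
step 5: discover 5; path=7>0>3>5; order=7,0,3,2,5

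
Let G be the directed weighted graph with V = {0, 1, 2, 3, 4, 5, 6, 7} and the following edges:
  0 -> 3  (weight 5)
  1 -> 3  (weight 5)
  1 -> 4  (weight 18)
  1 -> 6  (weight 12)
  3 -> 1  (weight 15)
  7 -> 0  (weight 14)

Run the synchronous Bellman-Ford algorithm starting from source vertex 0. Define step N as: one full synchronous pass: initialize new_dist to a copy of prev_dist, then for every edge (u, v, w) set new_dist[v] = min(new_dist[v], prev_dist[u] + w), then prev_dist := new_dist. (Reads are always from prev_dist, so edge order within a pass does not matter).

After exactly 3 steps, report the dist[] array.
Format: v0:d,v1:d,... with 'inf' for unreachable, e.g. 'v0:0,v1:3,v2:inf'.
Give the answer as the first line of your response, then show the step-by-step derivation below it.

v0:0,v1:20,v2:inf,v3:5,v4:38,v5:inf,v6:32,v7:inf

step 1: dist = v0:0,v1:inf,v2:inf,v3:5,v4:inf,v5:inf,v6:inf,v7:inf
step 2: dist = v0:0,v1:20,v2:inf,v3:5,v4:inf,v5:inf,v6:inf,v7:inf
step 3: dist = v0:0,v1:20,v2:inf,v3:5,v4:38,v5:inf,v6:32,v7:inf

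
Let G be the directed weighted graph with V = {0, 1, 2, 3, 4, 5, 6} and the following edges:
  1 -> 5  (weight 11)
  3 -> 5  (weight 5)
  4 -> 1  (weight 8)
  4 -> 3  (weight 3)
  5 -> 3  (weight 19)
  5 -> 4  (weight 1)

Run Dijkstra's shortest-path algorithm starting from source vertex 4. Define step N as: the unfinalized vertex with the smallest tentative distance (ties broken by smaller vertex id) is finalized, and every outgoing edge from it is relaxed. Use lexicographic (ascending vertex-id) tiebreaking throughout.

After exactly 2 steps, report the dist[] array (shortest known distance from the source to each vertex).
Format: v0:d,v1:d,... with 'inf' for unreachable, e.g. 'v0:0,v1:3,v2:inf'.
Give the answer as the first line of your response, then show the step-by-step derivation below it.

v0:inf,v1:8,v2:inf,v3:3,v4:0,v5:8,v6:inf

step 1: dist = v0:inf,v1:8,v2:inf,v3:3,v4:0,v5:inf,v6:inf
step 2: dist = v0:inf,v1:8,v2:inf,v3:3,v4:0,v5:8,v6:inf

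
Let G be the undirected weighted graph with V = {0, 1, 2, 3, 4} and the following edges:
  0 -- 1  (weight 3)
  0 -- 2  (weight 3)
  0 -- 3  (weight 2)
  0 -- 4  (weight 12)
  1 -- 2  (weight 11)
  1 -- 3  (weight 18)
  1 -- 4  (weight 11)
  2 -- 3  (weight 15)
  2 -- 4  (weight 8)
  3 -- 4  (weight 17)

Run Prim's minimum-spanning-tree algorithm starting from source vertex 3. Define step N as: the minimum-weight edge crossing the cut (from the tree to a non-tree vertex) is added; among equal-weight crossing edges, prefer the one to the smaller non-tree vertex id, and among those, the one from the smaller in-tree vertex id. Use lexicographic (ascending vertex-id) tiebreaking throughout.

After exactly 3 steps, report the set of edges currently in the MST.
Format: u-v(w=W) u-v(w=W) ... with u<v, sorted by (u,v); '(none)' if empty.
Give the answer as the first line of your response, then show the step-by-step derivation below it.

0-1(w=3) 0-2(w=3) 0-3(w=2)

step 1: add edge 0-3 (w=2); MST = {0-3(w=2)}
step 2: add edge 0-1 (w=3); MST = {0-1(w=3) 0-3(w=2)}
step 3: add edge 0-2 (w=3); MST = {0-1(w=3) 0-2(w=3) 0-3(w=2)}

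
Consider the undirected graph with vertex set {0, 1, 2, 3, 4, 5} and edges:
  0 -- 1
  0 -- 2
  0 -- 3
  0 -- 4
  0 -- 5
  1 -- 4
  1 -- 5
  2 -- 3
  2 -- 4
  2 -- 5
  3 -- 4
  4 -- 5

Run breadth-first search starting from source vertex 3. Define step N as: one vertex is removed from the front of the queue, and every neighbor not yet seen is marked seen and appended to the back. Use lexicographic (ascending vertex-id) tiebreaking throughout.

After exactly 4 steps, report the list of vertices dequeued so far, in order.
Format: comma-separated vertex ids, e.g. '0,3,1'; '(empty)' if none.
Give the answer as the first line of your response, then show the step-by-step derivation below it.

3,0,2,4

step 1: dequeue 3; queue=[0,2,4]; order=3
step 2: dequeue 0; queue=[2,4,1,5]; order=3,0
step 3: dequeue 2; queue=[4,1,5]; order=3,0,2
step 4: dequeue 4; queue=[1,5]; order=3,0,2,4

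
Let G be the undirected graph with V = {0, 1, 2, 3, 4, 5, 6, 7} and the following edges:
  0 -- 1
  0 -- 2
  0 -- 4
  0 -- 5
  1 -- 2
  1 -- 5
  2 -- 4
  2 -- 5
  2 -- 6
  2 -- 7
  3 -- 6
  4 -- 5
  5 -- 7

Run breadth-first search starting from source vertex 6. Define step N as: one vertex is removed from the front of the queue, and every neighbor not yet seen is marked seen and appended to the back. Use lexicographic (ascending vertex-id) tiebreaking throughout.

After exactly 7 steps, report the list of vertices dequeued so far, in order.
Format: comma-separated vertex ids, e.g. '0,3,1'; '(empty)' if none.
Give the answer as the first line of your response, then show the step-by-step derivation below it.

6,2,3,0,1,4,5

step 1: dequeue 6; queue=[2,3]; order=6
step 2: dequeue 2; queue=[3,0,1,4,5,7]; order=6,2
step 3: dequeue 3; queue=[0,1,4,5,7]; order=6,2,3
step 4: dequeue 0; queue=[1,4,5,7]; order=6,2,3,0
step 5: dequeue 1; queue=[4,5,7]; order=6,2,3,0,1
step 6: dequeue 4; queue=[5,7]; order=6,2,3,0,1,4
step 7: dequeue 5; queue=[7]; order=6,2,3,0,1,4,5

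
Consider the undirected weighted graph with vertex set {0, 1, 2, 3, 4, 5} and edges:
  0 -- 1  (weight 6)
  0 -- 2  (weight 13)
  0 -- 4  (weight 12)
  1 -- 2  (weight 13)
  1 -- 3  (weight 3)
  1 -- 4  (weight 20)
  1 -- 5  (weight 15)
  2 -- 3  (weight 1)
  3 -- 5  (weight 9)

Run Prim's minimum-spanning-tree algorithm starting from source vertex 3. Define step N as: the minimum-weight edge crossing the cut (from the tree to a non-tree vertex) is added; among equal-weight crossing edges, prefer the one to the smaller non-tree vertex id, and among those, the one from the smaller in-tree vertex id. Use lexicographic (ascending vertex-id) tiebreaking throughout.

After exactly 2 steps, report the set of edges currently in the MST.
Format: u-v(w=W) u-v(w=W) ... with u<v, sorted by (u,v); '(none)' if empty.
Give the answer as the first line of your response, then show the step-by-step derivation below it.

1-3(w=3) 2-3(w=1)

step 1: add edge 2-3 (w=1); MST = {2-3(w=1)}
step 2: add edge 1-3 (w=3); MST = {1-3(w=3) 2-3(w=1)}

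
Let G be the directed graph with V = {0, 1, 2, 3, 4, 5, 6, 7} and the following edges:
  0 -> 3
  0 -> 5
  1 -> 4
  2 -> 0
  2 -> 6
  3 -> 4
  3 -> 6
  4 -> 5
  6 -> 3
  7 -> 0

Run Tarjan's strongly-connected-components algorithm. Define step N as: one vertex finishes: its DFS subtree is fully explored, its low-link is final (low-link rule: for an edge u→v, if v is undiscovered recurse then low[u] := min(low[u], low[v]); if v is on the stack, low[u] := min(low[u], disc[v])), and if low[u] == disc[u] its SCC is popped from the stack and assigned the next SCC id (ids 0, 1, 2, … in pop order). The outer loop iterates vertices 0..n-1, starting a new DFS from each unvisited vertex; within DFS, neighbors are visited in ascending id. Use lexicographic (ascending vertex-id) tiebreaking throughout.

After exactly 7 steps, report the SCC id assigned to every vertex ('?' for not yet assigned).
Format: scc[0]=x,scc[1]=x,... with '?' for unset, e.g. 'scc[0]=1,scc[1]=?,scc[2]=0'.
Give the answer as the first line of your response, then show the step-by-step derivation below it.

scc[0]=3,scc[1]=4,scc[2]=5,scc[3]=2,scc[4]=1,scc[5]=0,scc[6]=2,scc[7]=?

step 1: low=(low[0]=0,low[1]=?,low[2]=?,low[3]=1,low[4]=2,low[5]=3,low[6]=?,low[7]=?); scc=(scc[0]=?,scc[1]=?,scc[2]=?,scc[3]=?,scc[4]=?,scc[5]=0,scc[6]=?,scc[7]=?)
step 2: low=(low[0]=0,low[1]=?,low[2]=?,low[3]=1,low[4]=2,low[5]=3,low[6]=?,low[7]=?); scc=(scc[0]=?,scc[1]=?,scc[2]=?,scc[3]=?,scc[4]=1,scc[5]=0,scc[6]=?,scc[7]=?)
step 3: low=(low[0]=0,low[1]=?,low[2]=?,low[3]=1,low[4]=2,low[5]=3,low[6]=1,low[7]=?); scc=(scc[0]=?,scc[1]=?,scc[2]=?,scc[3]=?,scc[4]=1,scc[5]=0,scc[6]=?,scc[7]=?)
step 4: low=(low[0]=0,low[1]=?,low[2]=?,low[3]=1,low[4]=2,low[5]=3,low[6]=1,low[7]=?); scc=(scc[0]=?,scc[1]=?,scc[2]=?,scc[3]=2,scc[4]=1,scc[5]=0,scc[6]=2,scc[7]=?)
step 5: low=(low[0]=0,low[1]=?,low[2]=?,low[3]=1,low[4]=2,low[5]=3,low[6]=1,low[7]=?); scc=(scc[0]=3,scc[1]=?,scc[2]=?,scc[3]=2,scc[4]=1,scc[5]=0,scc[6]=2,scc[7]=?)
step 6: low=(low[0]=0,low[1]=5,low[2]=?,low[3]=1,low[4]=2,low[5]=3,low[6]=1,low[7]=?); scc=(scc[0]=3,scc[1]=4,scc[2]=?,scc[3]=2,scc[4]=1,scc[5]=0,scc[6]=2,scc[7]=?)
step 7: low=(low[0]=0,low[1]=5,low[2]=6,low[3]=1,low[4]=2,low[5]=3,low[6]=1,low[7]=?); scc=(scc[0]=3,scc[1]=4,scc[2]=5,scc[3]=2,scc[4]=1,scc[5]=0,scc[6]=2,scc[7]=?)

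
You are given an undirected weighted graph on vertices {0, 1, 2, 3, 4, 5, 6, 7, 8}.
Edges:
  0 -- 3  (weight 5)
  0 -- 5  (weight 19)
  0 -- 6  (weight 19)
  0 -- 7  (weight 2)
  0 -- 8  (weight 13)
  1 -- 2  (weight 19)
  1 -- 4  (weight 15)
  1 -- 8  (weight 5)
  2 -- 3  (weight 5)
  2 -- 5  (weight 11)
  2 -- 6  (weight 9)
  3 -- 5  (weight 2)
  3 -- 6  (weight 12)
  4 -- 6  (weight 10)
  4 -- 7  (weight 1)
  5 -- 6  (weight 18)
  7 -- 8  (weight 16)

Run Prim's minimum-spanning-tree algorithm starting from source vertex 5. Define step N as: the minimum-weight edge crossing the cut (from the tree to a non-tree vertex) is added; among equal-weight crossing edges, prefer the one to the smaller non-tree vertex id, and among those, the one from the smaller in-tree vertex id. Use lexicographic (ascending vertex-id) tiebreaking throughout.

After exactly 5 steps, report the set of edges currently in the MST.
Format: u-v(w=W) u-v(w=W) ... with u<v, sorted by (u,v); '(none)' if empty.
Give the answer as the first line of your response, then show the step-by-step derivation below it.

0-3(w=5) 0-7(w=2) 2-3(w=5) 3-5(w=2) 4-7(w=1)

step 1: add edge 3-5 (w=2); MST = {3-5(w=2)}
step 2: add edge 0-3 (w=5); MST = {0-3(w=5) 3-5(w=2)}
step 3: add edge 0-7 (w=2); MST = {0-3(w=5) 0-7(w=2) 3-5(w=2)}
step 4: add edge 4-7 (w=1); MST = {0-3(w=5) 0-7(w=2) 3-5(w=2) 4-7(w=1)}
step 5: add edge 2-3 (w=5); MST = {0-3(w=5) 0-7(w=2) 2-3(w=5) 3-5(w=2) 4-7(w=1)}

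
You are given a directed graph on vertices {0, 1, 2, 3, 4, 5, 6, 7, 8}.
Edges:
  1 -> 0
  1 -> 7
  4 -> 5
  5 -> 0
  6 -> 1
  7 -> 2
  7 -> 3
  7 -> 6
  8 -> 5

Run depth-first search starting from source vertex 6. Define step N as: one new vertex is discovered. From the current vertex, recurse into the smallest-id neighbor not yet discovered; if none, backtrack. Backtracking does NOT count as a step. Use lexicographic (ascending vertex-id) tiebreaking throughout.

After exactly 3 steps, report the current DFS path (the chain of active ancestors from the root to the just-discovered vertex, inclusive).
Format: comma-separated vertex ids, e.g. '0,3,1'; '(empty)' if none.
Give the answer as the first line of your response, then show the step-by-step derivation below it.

6,1,0

step 1: discover 6; path=6; order=6
step 2: discover 1; path=6>1; order=6,1
step 3: discover 0; path=6>1>0; order=6,1,0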